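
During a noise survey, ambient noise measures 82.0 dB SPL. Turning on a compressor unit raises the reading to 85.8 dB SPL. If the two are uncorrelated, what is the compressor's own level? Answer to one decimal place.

Subtract intensities: L_src = 10·log₁₀(10^(L_total/10) − 10^(L_bg/10)).
L_src = 10·log₁₀(10^(85.8/10) − 10^(82.0/10)) = 10·log₁₀(221700000) = 83.5 dB SPL.

83.5 dB SPL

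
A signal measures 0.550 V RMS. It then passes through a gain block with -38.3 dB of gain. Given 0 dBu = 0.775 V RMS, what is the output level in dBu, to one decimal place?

Input level: 20·log₁₀(0.550/0.775) = -2.98 dBu.
Output: -2.98 − 38.3 = -41.3 dBu.

-41.3 dBu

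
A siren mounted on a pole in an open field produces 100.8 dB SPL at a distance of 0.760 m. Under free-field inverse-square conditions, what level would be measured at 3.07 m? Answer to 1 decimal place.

Free-field point source: level drops by 20·log₁₀ of the distance ratio.
ΔL = −20·log₁₀(3.07/0.760) = -12.13 dB, so L₂ = 100.8 + (-12.13) = 88.7 dB SPL.

88.7 dB SPL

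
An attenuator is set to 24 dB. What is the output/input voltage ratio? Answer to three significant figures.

0.0631

Voltage ratio = 10^(dB/20).
10^(-24/20) = 10^(-1.200) = 0.0631.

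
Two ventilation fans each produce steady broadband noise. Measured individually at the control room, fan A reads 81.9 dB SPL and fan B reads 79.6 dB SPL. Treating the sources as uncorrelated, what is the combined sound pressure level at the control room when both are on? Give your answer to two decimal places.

83.91 dB SPL

Incoherent sources sum as intensities:
L_total = 10·log₁₀(10^(81.9/10) + 10^(79.6/10)) = 10·log₁₀(246100000) = 83.91 dB SPL.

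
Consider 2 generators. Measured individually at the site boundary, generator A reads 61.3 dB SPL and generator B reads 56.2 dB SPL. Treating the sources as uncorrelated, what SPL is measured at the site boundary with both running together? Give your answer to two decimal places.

62.47 dB SPL

Uncorrelated sources add in intensity (power), not in dB.
L_total = 10·log₁₀(10^(61.3/10) + 10^(56.2/10)) = 10·log₁₀(1766000) = 62.47 dB SPL.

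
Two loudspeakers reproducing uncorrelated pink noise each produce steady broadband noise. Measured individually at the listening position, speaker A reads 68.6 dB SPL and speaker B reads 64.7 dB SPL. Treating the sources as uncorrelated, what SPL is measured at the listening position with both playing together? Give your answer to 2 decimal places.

70.08 dB SPL

Uncorrelated sources add in intensity (power), not in dB.
L_total = 10·log₁₀(10^(68.6/10) + 10^(64.7/10)) = 10·log₁₀(10200000) = 70.08 dB SPL.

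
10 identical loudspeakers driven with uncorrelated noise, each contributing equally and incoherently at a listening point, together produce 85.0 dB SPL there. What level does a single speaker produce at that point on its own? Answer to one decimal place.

75.0 dB SPL

10 equal incoherent sources add 10·log₁₀(10) = 10.00 dB over one source.
L_one = 85.0 − 10.00 = 75.0 dB SPL.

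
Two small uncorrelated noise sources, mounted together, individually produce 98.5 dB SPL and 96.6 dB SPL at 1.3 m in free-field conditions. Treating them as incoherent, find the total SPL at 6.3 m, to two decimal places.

86.96 dB SPL

Combined at 1.3 m: 10·log₁₀(10^(98.5/10)+10^(96.6/10)) = 100.663 dB SPL.
Then apply −20·log₁₀(6.3/1.3) = -13.708 dB → 86.96 dB SPL.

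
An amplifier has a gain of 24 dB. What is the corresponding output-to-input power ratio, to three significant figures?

251

Power ratio = 10^(dB/10).
10^(24/10) = 10^(2.400) = 251.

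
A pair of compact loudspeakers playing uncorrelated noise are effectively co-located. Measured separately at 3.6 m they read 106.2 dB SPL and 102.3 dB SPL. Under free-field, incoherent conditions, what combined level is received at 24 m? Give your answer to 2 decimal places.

91.21 dB SPL

Combined at 3.6 m: 10·log₁₀(10^(106.2/10)+10^(102.3/10)) = 107.684 dB SPL.
Then apply −20·log₁₀(24/3.6) = -16.478 dB → 91.21 dB SPL.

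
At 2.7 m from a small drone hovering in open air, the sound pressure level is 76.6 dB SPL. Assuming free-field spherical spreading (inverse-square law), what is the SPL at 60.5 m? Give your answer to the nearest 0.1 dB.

Inverse-square spreading gives ΔL = −20·log₁₀(d₂/d₁).
ΔL = −20·log₁₀(60.5/2.7) = -27.01 dB, so L₂ = 76.6 + (-27.01) = 49.6 dB SPL.

49.6 dB SPL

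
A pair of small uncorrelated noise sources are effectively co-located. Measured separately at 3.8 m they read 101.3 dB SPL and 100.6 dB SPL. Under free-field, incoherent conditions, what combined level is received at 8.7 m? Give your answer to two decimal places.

Combined at 3.8 m: 10·log₁₀(10^(101.3/10)+10^(100.6/10)) = 103.974 dB SPL.
Then apply −20·log₁₀(8.7/3.8) = -7.195 dB → 96.78 dB SPL.

96.78 dB SPL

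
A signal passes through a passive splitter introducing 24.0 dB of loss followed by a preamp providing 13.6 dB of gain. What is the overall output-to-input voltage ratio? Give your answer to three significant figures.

Net gain = (−24.0) + 13.6 = -10.4 dB.
Voltage ratio = 10^(-10.4/20) = 0.302.

0.302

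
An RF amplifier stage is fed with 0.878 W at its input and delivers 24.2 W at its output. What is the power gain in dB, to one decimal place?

14.4 dB

Power is a power quantity, so gain = 10·log₁₀(P_out/P_in).
10·log₁₀(24.2/0.878) = 10·log₁₀(27.56) = 14.4 dB.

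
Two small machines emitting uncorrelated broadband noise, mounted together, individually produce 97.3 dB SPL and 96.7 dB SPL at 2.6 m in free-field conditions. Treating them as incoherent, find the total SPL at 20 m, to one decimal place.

Combined at 2.6 m: 10·log₁₀(10^(97.3/10)+10^(96.7/10)) = 100.02 dB SPL.
Then apply −20·log₁₀(20/2.6) = -17.72 dB → 82.3 dB SPL.

82.3 dB SPL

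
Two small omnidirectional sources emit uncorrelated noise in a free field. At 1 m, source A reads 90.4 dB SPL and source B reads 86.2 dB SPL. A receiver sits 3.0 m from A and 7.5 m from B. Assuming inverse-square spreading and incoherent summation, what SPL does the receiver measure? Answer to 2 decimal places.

81.11 dB SPL

At the listener: L_A = 90.4 − 20·log₁₀(3.0) = 80.858 dB; L_B = 86.2 − 20·log₁₀(7.5) = 68.699 dB.
Combined: 10·log₁₀(10^(80.858/10)+10^(68.699/10)) = 81.11 dB SPL.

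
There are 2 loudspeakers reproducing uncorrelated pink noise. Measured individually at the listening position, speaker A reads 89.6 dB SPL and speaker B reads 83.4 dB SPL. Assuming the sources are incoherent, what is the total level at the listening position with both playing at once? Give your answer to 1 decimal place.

90.5 dB SPL

Uncorrelated sources add in intensity (power), not in dB.
L_total = 10·log₁₀(10^(89.6/10) + 10^(83.4/10)) = 10·log₁₀(1131000000) = 90.5 dB SPL.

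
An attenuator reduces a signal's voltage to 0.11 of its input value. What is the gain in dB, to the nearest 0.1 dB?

For a voltage ratio, dB = 20·log₁₀(V₂/V₁).
20·log₁₀(0.11) = -19.2 dB.

-19.2 dB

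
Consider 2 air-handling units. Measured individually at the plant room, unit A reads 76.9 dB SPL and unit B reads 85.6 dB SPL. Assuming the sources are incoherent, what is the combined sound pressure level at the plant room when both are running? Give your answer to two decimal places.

86.15 dB SPL

Uncorrelated sources add in intensity (power), not in dB.
L_total = 10·log₁₀(10^(76.9/10) + 10^(85.6/10)) = 10·log₁₀(412100000) = 86.15 dB SPL.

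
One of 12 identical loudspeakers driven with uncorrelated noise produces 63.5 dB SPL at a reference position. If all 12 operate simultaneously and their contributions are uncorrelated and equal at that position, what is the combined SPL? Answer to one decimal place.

74.3 dB SPL

12 equal incoherent sources raise the level by 10·log₁₀(12) = 10.79 dB.
L_total = 63.5 + 10.79 = 74.3 dB SPL.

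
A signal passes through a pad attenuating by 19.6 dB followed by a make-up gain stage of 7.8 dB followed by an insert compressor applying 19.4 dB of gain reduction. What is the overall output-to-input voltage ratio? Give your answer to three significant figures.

Net gain = (−19.6) + 7.8 + (−19.4) = -31.2 dB.
Voltage ratio = 10^(-31.2/20) = 0.0275.

0.0275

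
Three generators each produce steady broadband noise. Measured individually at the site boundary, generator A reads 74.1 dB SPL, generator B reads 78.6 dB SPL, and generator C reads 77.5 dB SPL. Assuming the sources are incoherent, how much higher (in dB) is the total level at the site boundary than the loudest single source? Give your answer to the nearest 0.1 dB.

Uncorrelated sources add in intensity (power), not in dB.
L_total = 10·log₁₀(10^(74.1/10) + 10^(78.6/10) + 10^(77.5/10)) = 81.89 dB SPL.
Excess over the loudest (78.6 dB): 81.89 − 78.6 = 3.3 dB.

3.3 dB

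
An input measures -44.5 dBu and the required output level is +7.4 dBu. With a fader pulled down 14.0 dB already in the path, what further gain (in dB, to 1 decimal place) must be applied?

65.9 dB

The required make-up gain is the shortfall in the dB sum.
G = +7.4 − (-44.5) + 14.0 = 65.9 dB.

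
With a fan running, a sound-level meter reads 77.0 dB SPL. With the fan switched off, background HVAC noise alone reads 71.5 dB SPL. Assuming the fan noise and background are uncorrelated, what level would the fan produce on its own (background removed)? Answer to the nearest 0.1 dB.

Subtract intensities: L_src = 10·log₁₀(10^(L_total/10) − 10^(L_bg/10)).
L_src = 10·log₁₀(10^(77.0/10) − 10^(71.5/10)) = 10·log₁₀(35990000) = 75.6 dB SPL.

75.6 dB SPL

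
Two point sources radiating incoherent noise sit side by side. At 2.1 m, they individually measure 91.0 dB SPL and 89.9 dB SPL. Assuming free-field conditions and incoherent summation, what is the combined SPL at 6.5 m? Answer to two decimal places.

83.68 dB SPL

Combined at 2.1 m: 10·log₁₀(10^(91.0/10)+10^(89.9/10)) = 93.495 dB SPL.
Then apply −20·log₁₀(6.5/2.1) = -9.814 dB → 83.68 dB SPL.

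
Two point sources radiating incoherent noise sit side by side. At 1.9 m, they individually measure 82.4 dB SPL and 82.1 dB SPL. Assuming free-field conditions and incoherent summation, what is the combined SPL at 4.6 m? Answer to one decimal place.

77.6 dB SPL

Combined at 1.9 m: 10·log₁₀(10^(82.4/10)+10^(82.1/10)) = 85.26 dB SPL.
Then apply −20·log₁₀(4.6/1.9) = -7.68 dB → 77.6 dB SPL.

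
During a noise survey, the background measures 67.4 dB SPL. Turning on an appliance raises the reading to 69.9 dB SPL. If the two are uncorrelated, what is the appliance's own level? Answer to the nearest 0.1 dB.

Remove the background by subtracting linear intensities:
L_src = 10·log₁₀(10^(69.9/10) − 10^(67.4/10)) = 10·log₁₀(4277000) = 66.3 dB SPL.

66.3 dB SPL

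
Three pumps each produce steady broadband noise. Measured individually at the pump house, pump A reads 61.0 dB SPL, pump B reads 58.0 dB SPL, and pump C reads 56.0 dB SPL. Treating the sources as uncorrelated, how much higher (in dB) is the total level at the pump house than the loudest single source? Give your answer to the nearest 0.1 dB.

Incoherent sources sum as intensities:
L_total = 10·log₁₀(10^(61.0/10) + 10^(58.0/10) + 10^(56.0/10)) = 63.59 dB SPL.
Excess over the loudest (61.0 dB): 63.59 − 61.0 = 2.6 dB.

2.6 dB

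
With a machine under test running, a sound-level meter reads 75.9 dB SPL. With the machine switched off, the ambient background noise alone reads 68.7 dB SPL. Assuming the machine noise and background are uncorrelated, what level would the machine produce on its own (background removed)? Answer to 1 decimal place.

75.0 dB SPL

Remove the background by subtracting linear intensities:
L_src = 10·log₁₀(10^(75.9/10) − 10^(68.7/10)) = 10·log₁₀(31490000) = 75.0 dB SPL.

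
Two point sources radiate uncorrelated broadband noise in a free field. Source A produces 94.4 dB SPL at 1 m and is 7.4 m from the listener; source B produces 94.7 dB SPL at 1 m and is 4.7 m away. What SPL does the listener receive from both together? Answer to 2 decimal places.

At the listener: L_A = 94.4 − 20·log₁₀(7.4) = 77.015 dB; L_B = 94.7 − 20·log₁₀(4.7) = 81.258 dB.
Combined: 10·log₁₀(10^(77.015/10)+10^(81.258/10)) = 82.65 dB SPL.

82.65 dB SPL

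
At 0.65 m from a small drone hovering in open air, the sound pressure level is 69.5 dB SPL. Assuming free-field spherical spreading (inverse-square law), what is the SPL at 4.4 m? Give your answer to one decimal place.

52.9 dB SPL

Inverse-square spreading gives ΔL = −20·log₁₀(d₂/d₁).
ΔL = −20·log₁₀(4.4/0.65) = -16.61 dB, so L₂ = 69.5 + (-16.61) = 52.9 dB SPL.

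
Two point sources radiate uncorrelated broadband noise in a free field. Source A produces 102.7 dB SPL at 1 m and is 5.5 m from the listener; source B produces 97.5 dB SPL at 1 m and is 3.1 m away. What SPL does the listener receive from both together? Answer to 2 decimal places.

At the listener: L_A = 102.7 − 20·log₁₀(5.5) = 87.893 dB; L_B = 97.5 − 20·log₁₀(3.1) = 87.673 dB.
Combined: 10·log₁₀(10^(87.893/10)+10^(87.673/10)) = 90.79 dB SPL.

90.79 dB SPL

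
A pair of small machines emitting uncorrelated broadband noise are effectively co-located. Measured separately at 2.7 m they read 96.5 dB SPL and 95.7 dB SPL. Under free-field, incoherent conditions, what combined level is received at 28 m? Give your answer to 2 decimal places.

78.81 dB SPL

Combined at 2.7 m: 10·log₁₀(10^(96.5/10)+10^(95.7/10)) = 99.129 dB SPL.
Then apply −20·log₁₀(28/2.7) = -20.316 dB → 78.81 dB SPL.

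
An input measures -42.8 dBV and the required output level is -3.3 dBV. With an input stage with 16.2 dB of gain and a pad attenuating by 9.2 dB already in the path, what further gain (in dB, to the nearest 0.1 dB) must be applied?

32.5 dB

The required make-up gain is the shortfall in the dB sum.
G = -3.3 − (-42.8) − 16.2 + 9.2 = 32.5 dB.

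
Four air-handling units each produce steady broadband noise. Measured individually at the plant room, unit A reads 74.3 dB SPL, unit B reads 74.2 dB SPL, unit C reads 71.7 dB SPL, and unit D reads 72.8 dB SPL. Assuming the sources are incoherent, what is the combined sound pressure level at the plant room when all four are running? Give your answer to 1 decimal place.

79.4 dB SPL

Uncorrelated sources add in intensity (power), not in dB.
L_total = 10·log₁₀(10^(74.3/10) + 10^(74.2/10) + 10^(71.7/10) + 10^(72.8/10)) = 10·log₁₀(87060000) = 79.4 dB SPL.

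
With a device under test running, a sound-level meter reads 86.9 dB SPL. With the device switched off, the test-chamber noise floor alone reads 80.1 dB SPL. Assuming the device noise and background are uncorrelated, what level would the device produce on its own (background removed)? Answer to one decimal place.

85.9 dB SPL

Background correction is a power subtraction:
L_src = 10·log₁₀(10^(86.9/10) − 10^(80.1/10)) = 10·log₁₀(387400000) = 85.9 dB SPL.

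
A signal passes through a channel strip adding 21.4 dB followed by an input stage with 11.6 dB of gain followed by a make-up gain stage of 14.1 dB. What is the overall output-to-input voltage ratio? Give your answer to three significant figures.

Net gain = 21.4 + 11.6 + 14.1 = 47.1 dB.
Voltage ratio = 10^(47.1/20) = 226.

226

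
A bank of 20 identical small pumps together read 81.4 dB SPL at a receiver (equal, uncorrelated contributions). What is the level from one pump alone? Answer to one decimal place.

20 equal incoherent sources add 10·log₁₀(20) = 13.01 dB over one source.
L_one = 81.4 − 13.01 = 68.4 dB SPL.

68.4 dB SPL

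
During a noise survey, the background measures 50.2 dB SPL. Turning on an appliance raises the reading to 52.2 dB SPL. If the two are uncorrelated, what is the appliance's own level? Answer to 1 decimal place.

47.9 dB SPL

Remove the background by subtracting linear intensities:
L_src = 10·log₁₀(10^(52.2/10) − 10^(50.2/10)) = 10·log₁₀(61250) = 47.9 dB SPL.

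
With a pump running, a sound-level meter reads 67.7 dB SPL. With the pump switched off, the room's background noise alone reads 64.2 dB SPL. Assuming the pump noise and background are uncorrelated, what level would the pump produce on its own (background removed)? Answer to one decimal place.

65.1 dB SPL

Subtract intensities: L_src = 10·log₁₀(10^(L_total/10) − 10^(L_bg/10)).
L_src = 10·log₁₀(10^(67.7/10) − 10^(64.2/10)) = 10·log₁₀(3258000) = 65.1 dB SPL.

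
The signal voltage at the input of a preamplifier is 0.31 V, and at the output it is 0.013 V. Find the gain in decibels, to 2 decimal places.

-27.55 dB

Voltage ratio → dB uses the 20·log₁₀ form:
20·log₁₀(0.013/0.31) = 20·log₁₀(0.04194) = -27.55 dB.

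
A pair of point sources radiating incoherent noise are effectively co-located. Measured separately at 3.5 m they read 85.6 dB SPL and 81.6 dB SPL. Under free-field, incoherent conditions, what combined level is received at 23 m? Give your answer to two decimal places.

70.70 dB SPL

Combined at 3.5 m: 10·log₁₀(10^(85.6/10)+10^(81.6/10)) = 87.055 dB SPL.
Then apply −20·log₁₀(23/3.5) = -16.353 dB → 70.70 dB SPL.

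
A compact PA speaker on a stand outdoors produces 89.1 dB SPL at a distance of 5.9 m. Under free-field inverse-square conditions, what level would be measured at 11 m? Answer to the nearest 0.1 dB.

Inverse-square spreading gives ΔL = −20·log₁₀(d₂/d₁).
ΔL = −20·log₁₀(11/5.9) = -5.41 dB, so L₂ = 89.1 + (-5.41) = 83.7 dB SPL.

83.7 dB SPL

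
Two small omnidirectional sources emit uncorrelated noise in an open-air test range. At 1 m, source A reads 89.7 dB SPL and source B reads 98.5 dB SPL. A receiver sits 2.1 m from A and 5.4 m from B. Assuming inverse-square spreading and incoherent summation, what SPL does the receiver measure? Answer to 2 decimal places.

86.57 dB SPL

At the listener: L_A = 89.7 − 20·log₁₀(2.1) = 83.256 dB; L_B = 98.5 − 20·log₁₀(5.4) = 83.852 dB.
Combined: 10·log₁₀(10^(83.256/10)+10^(83.852/10)) = 86.57 dB SPL.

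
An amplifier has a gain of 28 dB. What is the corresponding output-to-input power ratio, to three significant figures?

631

Power ratio = 10^(dB/10).
10^(28/10) = 10^(2.800) = 631.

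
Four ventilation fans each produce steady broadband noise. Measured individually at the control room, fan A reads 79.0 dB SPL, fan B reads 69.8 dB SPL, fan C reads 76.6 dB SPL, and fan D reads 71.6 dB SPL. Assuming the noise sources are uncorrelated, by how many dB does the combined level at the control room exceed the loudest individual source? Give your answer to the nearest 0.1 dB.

Add the sources as powers (linear), then convert back to dB:
L_total = 10·log₁₀(10^(79.0/10) + 10^(69.8/10) + 10^(76.6/10) + 10^(71.6/10)) = 81.74 dB SPL.
Excess over the loudest (79.0 dB): 81.74 − 79.0 = 2.7 dB.

2.7 dB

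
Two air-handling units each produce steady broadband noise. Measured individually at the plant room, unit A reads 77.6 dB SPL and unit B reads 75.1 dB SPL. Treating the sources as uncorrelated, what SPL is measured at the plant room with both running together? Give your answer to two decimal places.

Incoherent sources sum as intensities:
L_total = 10·log₁₀(10^(77.6/10) + 10^(75.1/10)) = 10·log₁₀(89900000) = 79.54 dB SPL.

79.54 dB SPL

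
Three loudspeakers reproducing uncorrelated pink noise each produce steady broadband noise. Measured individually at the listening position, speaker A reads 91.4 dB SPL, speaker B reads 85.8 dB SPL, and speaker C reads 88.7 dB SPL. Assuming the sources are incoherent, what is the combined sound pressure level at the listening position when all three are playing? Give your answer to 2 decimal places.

93.98 dB SPL

Incoherent sources sum as intensities:
L_total = 10·log₁₀(10^(91.4/10) + 10^(85.8/10) + 10^(88.7/10)) = 10·log₁₀(2502000000) = 93.98 dB SPL.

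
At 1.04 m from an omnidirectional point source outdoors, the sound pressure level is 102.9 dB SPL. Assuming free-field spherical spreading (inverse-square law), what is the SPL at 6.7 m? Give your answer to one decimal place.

86.7 dB SPL

For a point source in a free field, ΔL = −20·log₁₀(d₂/d₁).
ΔL = −20·log₁₀(6.7/1.04) = -16.18 dB, so L₂ = 102.9 + (-16.18) = 86.7 dB SPL.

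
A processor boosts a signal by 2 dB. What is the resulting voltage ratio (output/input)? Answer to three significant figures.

Voltage ratio = 10^(dB/20).
10^(2/20) = 10^(0.1000) = 1.26.

1.26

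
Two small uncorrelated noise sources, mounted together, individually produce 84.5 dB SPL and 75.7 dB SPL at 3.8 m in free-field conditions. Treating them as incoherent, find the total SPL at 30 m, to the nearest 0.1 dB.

67.1 dB SPL

Combined at 3.8 m: 10·log₁₀(10^(84.5/10)+10^(75.7/10)) = 85.04 dB SPL.
Then apply −20·log₁₀(30/3.8) = -17.95 dB → 67.1 dB SPL.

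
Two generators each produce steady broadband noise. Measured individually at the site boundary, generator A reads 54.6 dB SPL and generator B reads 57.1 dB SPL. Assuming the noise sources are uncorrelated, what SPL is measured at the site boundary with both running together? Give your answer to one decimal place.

59.0 dB SPL

Incoherent sources sum as intensities:
L_total = 10·log₁₀(10^(54.6/10) + 10^(57.1/10)) = 10·log₁₀(801300) = 59.0 dB SPL.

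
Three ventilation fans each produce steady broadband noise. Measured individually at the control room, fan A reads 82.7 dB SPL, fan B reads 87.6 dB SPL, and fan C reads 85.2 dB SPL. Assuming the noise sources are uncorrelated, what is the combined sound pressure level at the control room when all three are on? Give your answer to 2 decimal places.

Uncorrelated sources add in intensity (power), not in dB.
L_total = 10·log₁₀(10^(82.7/10) + 10^(87.6/10) + 10^(85.2/10)) = 10·log₁₀(1093000000) = 90.39 dB SPL.

90.39 dB SPL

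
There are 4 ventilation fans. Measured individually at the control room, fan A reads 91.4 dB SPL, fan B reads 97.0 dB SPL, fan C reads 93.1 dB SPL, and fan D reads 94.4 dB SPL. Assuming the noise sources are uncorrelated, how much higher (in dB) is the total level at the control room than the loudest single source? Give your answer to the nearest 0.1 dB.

3.5 dB

Incoherent sources sum as intensities:
L_total = 10·log₁₀(10^(91.4/10) + 10^(97.0/10) + 10^(93.1/10) + 10^(94.4/10)) = 100.49 dB SPL.
Excess over the loudest (97.0 dB): 100.49 − 97.0 = 3.5 dB.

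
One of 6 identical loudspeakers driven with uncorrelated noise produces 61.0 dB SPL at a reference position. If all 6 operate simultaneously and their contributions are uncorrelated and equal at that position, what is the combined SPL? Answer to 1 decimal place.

6 equal incoherent sources raise the level by 10·log₁₀(6) = 7.78 dB.
L_total = 61.0 + 7.78 = 68.8 dB SPL.

68.8 dB SPL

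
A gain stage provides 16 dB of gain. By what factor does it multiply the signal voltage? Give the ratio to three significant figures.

Voltage ratio = 10^(dB/20).
10^(16/20) = 10^(0.8000) = 6.31.

6.31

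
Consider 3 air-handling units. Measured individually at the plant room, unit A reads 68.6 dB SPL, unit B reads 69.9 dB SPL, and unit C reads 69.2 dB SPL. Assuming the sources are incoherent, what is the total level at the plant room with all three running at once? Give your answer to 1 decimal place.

74.0 dB SPL

Uncorrelated sources add in intensity (power), not in dB.
L_total = 10·log₁₀(10^(68.6/10) + 10^(69.9/10) + 10^(69.2/10)) = 10·log₁₀(25330000) = 74.0 dB SPL.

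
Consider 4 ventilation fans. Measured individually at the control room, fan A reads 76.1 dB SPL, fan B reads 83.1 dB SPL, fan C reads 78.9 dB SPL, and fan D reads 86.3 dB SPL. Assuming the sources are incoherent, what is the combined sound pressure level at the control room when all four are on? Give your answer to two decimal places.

Incoherent sources sum as intensities:
L_total = 10·log₁₀(10^(76.1/10) + 10^(83.1/10) + 10^(78.9/10) + 10^(86.3/10)) = 10·log₁₀(749100000) = 88.75 dB SPL.

88.75 dB SPL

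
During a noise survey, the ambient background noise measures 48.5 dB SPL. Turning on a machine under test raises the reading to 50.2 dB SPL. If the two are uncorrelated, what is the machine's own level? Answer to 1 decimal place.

45.3 dB SPL

Subtract intensities: L_src = 10·log₁₀(10^(L_total/10) − 10^(L_bg/10)).
L_src = 10·log₁₀(10^(50.2/10) − 10^(48.5/10)) = 10·log₁₀(33920) = 45.3 dB SPL.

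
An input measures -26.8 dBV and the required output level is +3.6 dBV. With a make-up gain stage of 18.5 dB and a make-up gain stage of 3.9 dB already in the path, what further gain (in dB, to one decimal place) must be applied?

The required make-up gain is the shortfall in the dB sum.
G = +3.6 − (-26.8) − 18.5 − 3.9 = 8.0 dB.

8.0 dB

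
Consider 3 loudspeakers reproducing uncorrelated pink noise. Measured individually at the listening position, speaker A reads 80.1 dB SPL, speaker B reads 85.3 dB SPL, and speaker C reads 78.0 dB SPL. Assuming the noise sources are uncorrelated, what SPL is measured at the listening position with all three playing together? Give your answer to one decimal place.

Uncorrelated sources add in intensity (power), not in dB.
L_total = 10·log₁₀(10^(80.1/10) + 10^(85.3/10) + 10^(78.0/10)) = 10·log₁₀(504300000) = 87.0 dB SPL.

87.0 dB SPL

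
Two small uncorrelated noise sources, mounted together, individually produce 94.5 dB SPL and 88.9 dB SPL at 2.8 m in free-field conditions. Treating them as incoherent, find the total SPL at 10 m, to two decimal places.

84.50 dB SPL

Combined at 2.8 m: 10·log₁₀(10^(94.5/10)+10^(88.9/10)) = 95.557 dB SPL.
Then apply −20·log₁₀(10/2.8) = -11.057 dB → 84.50 dB SPL.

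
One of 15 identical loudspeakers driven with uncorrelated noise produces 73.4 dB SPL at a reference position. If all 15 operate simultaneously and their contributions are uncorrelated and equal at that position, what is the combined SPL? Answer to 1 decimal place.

85.2 dB SPL

15 equal incoherent sources raise the level by 10·log₁₀(15) = 11.76 dB.
L_total = 73.4 + 11.76 = 85.2 dB SPL.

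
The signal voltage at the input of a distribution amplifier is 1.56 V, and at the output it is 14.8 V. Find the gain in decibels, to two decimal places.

For a voltage ratio, dB = 20·log₁₀(V₂/V₁).
20·log₁₀(14.8/1.56) = 20·log₁₀(9.487) = 19.54 dB.

19.54 dB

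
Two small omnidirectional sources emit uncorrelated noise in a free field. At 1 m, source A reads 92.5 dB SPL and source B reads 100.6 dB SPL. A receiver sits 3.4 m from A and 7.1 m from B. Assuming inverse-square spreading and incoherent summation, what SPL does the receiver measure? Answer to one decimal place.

85.8 dB SPL

At the listener: L_A = 92.5 − 20·log₁₀(3.4) = 81.87 dB; L_B = 100.6 − 20·log₁₀(7.1) = 83.57 dB.
Combined: 10·log₁₀(10^(81.87/10)+10^(83.57/10)) = 85.8 dB SPL.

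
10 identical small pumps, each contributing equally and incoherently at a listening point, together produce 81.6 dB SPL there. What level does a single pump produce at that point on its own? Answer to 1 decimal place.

10 equal incoherent sources add 10·log₁₀(10) = 10.00 dB over one source.
L_one = 81.6 − 10.00 = 71.6 dB SPL.

71.6 dB SPL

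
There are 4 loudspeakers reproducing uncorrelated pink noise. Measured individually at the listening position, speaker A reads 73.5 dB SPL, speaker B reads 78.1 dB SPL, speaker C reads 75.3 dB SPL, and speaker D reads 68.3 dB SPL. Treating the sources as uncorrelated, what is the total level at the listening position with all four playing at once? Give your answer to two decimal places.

Uncorrelated sources add in intensity (power), not in dB.
L_total = 10·log₁₀(10^(73.5/10) + 10^(78.1/10) + 10^(75.3/10) + 10^(68.3/10)) = 10·log₁₀(127600000) = 81.06 dB SPL.

81.06 dB SPL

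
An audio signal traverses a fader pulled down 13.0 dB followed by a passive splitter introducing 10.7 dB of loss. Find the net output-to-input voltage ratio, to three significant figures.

Net gain = (−13.0) + (−10.7) = -23.7 dB.
Voltage ratio = 10^(-23.7/20) = 0.0653.

0.0653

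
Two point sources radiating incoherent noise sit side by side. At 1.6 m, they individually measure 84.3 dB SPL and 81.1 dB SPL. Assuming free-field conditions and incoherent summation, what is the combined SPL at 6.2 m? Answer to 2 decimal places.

74.23 dB SPL

Combined at 1.6 m: 10·log₁₀(10^(84.3/10)+10^(81.1/10)) = 85.999 dB SPL.
Then apply −20·log₁₀(6.2/1.6) = -11.765 dB → 74.23 dB SPL.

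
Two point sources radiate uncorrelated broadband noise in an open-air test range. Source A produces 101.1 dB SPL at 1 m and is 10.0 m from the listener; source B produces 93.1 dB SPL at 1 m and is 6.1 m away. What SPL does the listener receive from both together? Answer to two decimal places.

At the listener: L_A = 101.1 − 20·log₁₀(10.0) = 81.100 dB; L_B = 93.1 − 20·log₁₀(6.1) = 77.393 dB.
Combined: 10·log₁₀(10^(81.100/10)+10^(77.393/10)) = 82.64 dB SPL.

82.64 dB SPL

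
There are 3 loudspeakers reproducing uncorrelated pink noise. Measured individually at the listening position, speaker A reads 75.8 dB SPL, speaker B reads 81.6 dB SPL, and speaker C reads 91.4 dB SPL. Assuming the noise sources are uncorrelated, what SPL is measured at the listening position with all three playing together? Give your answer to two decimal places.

91.94 dB SPL

Uncorrelated sources add in intensity (power), not in dB.
L_total = 10·log₁₀(10^(75.8/10) + 10^(81.6/10) + 10^(91.4/10)) = 10·log₁₀(1563000000) = 91.94 dB SPL.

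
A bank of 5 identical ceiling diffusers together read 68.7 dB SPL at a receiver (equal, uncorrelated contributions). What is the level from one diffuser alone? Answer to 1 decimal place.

61.7 dB SPL

5 equal incoherent sources add 10·log₁₀(5) = 6.99 dB over one source.
L_one = 68.7 − 6.99 = 61.7 dB SPL.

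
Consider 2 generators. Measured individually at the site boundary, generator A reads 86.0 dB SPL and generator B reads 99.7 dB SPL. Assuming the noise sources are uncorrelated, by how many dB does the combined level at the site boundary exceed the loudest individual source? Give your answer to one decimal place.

0.2 dB

Uncorrelated sources add in intensity (power), not in dB.
L_total = 10·log₁₀(10^(86.0/10) + 10^(99.7/10)) = 99.88 dB SPL.
Excess over the loudest (99.7 dB): 99.88 − 99.7 = 0.2 dB.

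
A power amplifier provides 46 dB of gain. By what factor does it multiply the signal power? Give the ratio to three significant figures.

Power ratio = 10^(dB/10).
10^(46/10) = 10^(4.600) = 39800.

39800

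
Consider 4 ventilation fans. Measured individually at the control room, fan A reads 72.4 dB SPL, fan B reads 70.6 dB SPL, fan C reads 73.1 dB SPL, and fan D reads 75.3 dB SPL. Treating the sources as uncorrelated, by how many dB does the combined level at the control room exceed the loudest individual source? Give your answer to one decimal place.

3.9 dB

Uncorrelated sources add in intensity (power), not in dB.
L_total = 10·log₁₀(10^(72.4/10) + 10^(70.6/10) + 10^(73.1/10) + 10^(75.3/10)) = 79.20 dB SPL.
Excess over the loudest (75.3 dB): 79.20 − 75.3 = 3.9 dB.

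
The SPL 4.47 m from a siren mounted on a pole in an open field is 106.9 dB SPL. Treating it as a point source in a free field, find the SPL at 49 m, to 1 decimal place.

Free-field point source: level drops by 20·log₁₀ of the distance ratio.
ΔL = −20·log₁₀(49/4.47) = -20.80 dB, so L₂ = 106.9 + (-20.80) = 86.1 dB SPL.

86.1 dB SPL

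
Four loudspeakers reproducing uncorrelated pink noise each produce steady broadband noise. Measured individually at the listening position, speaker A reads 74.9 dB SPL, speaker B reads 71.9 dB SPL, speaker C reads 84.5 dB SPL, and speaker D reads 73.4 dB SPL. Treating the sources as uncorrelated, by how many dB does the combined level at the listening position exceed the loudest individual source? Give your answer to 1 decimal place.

Add the sources as powers (linear), then convert back to dB:
L_total = 10·log₁₀(10^(74.9/10) + 10^(71.9/10) + 10^(84.5/10) + 10^(73.4/10)) = 85.44 dB SPL.
Excess over the loudest (84.5 dB): 85.44 − 84.5 = 0.9 dB.

0.9 dB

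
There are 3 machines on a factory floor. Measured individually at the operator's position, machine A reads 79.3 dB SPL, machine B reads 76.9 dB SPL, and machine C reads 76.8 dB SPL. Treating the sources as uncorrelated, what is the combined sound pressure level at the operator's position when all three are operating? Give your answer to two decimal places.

82.60 dB SPL

Add the sources as powers (linear), then convert back to dB:
L_total = 10·log₁₀(10^(79.3/10) + 10^(76.9/10) + 10^(76.8/10)) = 10·log₁₀(182000000) = 82.60 dB SPL.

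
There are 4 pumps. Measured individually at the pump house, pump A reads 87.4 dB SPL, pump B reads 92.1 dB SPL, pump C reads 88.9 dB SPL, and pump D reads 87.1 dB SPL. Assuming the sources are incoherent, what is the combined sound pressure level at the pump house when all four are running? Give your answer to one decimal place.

95.4 dB SPL

Incoherent sources sum as intensities:
L_total = 10·log₁₀(10^(87.4/10) + 10^(92.1/10) + 10^(88.9/10) + 10^(87.1/10)) = 10·log₁₀(3460000000) = 95.4 dB SPL.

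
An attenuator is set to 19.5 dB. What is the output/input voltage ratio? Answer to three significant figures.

Voltage ratio = 10^(dB/20).
10^(-19.5/20) = 10^(-0.9750) = 0.106.

0.106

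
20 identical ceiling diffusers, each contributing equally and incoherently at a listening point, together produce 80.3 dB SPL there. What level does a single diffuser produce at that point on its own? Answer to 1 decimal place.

20 equal incoherent sources add 10·log₁₀(20) = 13.01 dB over one source.
L_one = 80.3 − 13.01 = 67.3 dB SPL.

67.3 dB SPL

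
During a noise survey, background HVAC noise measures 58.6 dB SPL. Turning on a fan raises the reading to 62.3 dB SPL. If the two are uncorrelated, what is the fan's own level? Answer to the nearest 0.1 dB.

59.9 dB SPL

Remove the background by subtracting linear intensities:
L_src = 10·log₁₀(10^(62.3/10) − 10^(58.6/10)) = 10·log₁₀(973800) = 59.9 dB SPL.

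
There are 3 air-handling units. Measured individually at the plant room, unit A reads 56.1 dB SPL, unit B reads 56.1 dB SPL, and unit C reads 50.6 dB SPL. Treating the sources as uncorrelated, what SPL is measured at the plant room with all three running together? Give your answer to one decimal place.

59.7 dB SPL

Add the sources as powers (linear), then convert back to dB:
L_total = 10·log₁₀(10^(56.1/10) + 10^(56.1/10) + 10^(50.6/10)) = 10·log₁₀(929600) = 59.7 dB SPL.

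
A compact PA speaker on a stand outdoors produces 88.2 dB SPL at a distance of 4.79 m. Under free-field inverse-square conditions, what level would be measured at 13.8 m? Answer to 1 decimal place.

79.0 dB SPL

For a point source in a free field, ΔL = −20·log₁₀(d₂/d₁).
ΔL = −20·log₁₀(13.8/4.79) = -9.19 dB, so L₂ = 88.2 + (-9.19) = 79.0 dB SPL.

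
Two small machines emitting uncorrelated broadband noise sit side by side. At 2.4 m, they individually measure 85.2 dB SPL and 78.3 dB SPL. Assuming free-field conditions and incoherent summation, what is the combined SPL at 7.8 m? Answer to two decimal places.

75.77 dB SPL

Combined at 2.4 m: 10·log₁₀(10^(85.2/10)+10^(78.3/10)) = 86.007 dB SPL.
Then apply −20·log₁₀(7.8/2.4) = -10.238 dB → 75.77 dB SPL.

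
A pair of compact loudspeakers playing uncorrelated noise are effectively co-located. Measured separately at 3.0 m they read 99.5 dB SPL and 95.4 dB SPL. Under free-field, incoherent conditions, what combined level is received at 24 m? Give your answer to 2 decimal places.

Combined at 3.0 m: 10·log₁₀(10^(99.5/10)+10^(95.4/10)) = 100.927 dB SPL.
Then apply −20·log₁₀(24/3.0) = -18.062 dB → 82.87 dB SPL.

82.87 dB SPL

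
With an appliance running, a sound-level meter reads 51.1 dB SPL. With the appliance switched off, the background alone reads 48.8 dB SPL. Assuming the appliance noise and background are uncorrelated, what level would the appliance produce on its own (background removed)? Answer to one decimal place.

Subtract intensities: L_src = 10·log₁₀(10^(L_total/10) − 10^(L_bg/10)).
L_src = 10·log₁₀(10^(51.1/10) − 10^(48.8/10)) = 10·log₁₀(52970) = 47.2 dB SPL.

47.2 dB SPL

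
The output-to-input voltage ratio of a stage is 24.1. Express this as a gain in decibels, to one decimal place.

Voltage is an amplitude quantity, so gain = 20·log₁₀(V_out/V_in).
20·log₁₀(24.1) = 27.6 dB.

27.6 dB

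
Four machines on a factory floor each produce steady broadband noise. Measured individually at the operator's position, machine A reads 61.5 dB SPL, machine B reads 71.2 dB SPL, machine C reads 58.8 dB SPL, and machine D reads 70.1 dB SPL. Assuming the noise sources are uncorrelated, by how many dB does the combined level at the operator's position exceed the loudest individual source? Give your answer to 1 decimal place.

Incoherent sources sum as intensities:
L_total = 10·log₁₀(10^(61.5/10) + 10^(71.2/10) + 10^(58.8/10) + 10^(70.1/10)) = 74.08 dB SPL.
Excess over the loudest (71.2 dB): 74.08 − 71.2 = 2.9 dB.

2.9 dB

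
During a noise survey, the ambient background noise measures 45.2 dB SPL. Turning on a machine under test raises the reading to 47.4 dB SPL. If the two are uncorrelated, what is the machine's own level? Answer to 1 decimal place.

43.4 dB SPL

Background correction is a power subtraction:
L_src = 10·log₁₀(10^(47.4/10) − 10^(45.2/10)) = 10·log₁₀(21840) = 43.4 dB SPL.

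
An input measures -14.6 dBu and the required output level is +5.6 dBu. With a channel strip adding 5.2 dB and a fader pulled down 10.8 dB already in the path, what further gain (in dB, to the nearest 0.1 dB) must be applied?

25.8 dB

The required make-up gain is the shortfall in the dB sum.
G = +5.6 − (-14.6) − 5.2 + 10.8 = 25.8 dB.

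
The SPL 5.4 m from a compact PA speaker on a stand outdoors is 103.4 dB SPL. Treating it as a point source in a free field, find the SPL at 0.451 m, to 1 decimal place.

125.0 dB SPL

Free-field point source: level drops by 20·log₁₀ of the distance ratio.
ΔL = −20·log₁₀(0.451/5.4) = 21.56 dB, so L₂ = 103.4 + (21.56) = 125.0 dB SPL.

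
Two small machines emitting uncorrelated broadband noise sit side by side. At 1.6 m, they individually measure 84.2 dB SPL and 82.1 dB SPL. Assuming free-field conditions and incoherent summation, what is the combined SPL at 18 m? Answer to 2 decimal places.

65.26 dB SPL

Combined at 1.6 m: 10·log₁₀(10^(84.2/10)+10^(82.1/10)) = 86.286 dB SPL.
Then apply −20·log₁₀(18/1.6) = -21.023 dB → 65.26 dB SPL.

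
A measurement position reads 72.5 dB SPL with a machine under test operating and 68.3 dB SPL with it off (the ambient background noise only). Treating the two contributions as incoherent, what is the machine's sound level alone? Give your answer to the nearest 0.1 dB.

70.4 dB SPL

Remove the background by subtracting linear intensities:
L_src = 10·log₁₀(10^(72.5/10) − 10^(68.3/10)) = 10·log₁₀(11020000) = 70.4 dB SPL.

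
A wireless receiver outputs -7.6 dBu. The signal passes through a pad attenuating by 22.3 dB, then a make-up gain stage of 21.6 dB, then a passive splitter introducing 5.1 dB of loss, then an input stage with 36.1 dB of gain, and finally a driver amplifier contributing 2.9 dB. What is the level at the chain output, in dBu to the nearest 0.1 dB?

+25.6 dBu

Gain stages sum in dB:
-7.6 − 22.3 + 21.6 − 5.1 + 36.1 + 2.9 = +25.6 dBu.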